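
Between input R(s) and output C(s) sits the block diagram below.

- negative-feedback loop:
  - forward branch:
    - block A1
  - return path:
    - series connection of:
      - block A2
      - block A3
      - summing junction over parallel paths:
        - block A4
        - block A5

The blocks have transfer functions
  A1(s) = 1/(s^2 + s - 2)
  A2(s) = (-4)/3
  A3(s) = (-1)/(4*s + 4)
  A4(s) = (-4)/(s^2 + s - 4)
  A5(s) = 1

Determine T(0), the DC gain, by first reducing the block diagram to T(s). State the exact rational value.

First reduce the diagram to T(s).

(1) sum the parallel branches A4, A5 -> (s^2 + s - 8)/(s^2 + s - 4)
(2) series reduction of A2, A3, (A4+A5) -> (s^2 + s - 8)/(3*s^3 + 6*s^2 - 9*s - 12)
(3) collapse the loop (A1 forward, (A2*A3*(A4+A5)) return) -> (3*s^3 + 6*s^2 - 9*s - 12)/(3*s^5 + 9*s^4 - 9*s^3 - 32*s^2 + 7*s + 16)
That last expression is T(s); at s = 0 only the constant terms survive, so T(0) = -12/16 = -3/4.

Answer: -3/4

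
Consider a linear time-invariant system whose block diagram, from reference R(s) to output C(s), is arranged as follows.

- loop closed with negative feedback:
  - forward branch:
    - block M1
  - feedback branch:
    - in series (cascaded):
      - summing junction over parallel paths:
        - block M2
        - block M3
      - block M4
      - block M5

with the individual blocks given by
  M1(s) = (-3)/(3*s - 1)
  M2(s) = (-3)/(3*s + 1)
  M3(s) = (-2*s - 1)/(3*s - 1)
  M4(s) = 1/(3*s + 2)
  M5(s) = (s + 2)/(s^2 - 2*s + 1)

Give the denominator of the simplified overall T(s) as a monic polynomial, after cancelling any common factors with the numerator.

Step 1. parallel reduction of M2, M3; result (-6*s^2 - 14*s + 2)/(9*s^2 - 1)
Step 2. combine (M2+M3), M4, M5 in series; result (-6*s^3 - 26*s^2 - 26*s + 4)/(27*s^5 - 36*s^4 - 12*s^3 + 22*s^2 + s - 2)
Step 3. collapse the loop (M1 forward, ((M2+M3)*M4*M5) return); result (-81*s^5 + 108*s^4 + 36*s^3 - 66*s^2 - 3*s + 6)/(81*s^6 - 135*s^5 + 96*s^3 + 59*s^2 + 71*s - 10)
That last expression is T(s), already simplified. Scaling its denominator by 1/81 (the reciprocal of the leading coefficient) yields the monic denominator.

Therefore the answer is s^6 - 5*s^5/3 + 32*s^3/27 + 59*s^2/81 + 71*s/81 - 10/81.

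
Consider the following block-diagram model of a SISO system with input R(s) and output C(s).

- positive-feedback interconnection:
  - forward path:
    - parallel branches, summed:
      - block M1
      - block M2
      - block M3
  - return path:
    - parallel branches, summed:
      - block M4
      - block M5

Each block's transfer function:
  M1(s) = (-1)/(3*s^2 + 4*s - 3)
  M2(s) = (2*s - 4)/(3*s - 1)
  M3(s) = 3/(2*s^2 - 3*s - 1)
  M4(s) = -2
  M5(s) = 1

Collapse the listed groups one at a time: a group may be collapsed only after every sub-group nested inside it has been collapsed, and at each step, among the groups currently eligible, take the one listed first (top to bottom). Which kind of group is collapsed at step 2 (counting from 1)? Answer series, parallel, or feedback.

Reducing step by step:

[1] sum the parallel branches M1, M2, M3
[2] reduce the parallel group M4, M5
[3] close the feedback loop around (M1+M2+M3), (M4+M5)
Step 2: parallel.

Answer: parallel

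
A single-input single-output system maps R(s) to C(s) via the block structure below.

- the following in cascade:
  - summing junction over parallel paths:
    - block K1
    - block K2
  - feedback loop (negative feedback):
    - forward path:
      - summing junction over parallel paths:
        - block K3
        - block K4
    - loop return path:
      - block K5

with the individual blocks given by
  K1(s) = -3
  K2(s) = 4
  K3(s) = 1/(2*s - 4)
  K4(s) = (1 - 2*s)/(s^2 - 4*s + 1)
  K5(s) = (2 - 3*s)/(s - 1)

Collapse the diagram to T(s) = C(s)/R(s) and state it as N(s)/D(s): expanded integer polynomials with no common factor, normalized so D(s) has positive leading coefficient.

Step 1. add K1, K2 (parallel): 1
Step 2. reduce the parallel group K3, K4: (-3*s^2 + 6*s - 3)/(2*s^3 - 12*s^2 + 18*s - 4)
Step 3. apply the feedback formula to (K3+K4), K5: (-3*s^2 + 6*s - 3)/(2*s^3 - 3*s^2 + 3*s + 2)
Step 4. reduce the series chain (K1+K2), [(K3+K4)/(1+(K3+K4)*K5)]: this yields T(s), and no further normalization is needed

Therefore the answer is (-3*s^2 + 6*s - 3)/(2*s^3 - 3*s^2 + 3*s + 2).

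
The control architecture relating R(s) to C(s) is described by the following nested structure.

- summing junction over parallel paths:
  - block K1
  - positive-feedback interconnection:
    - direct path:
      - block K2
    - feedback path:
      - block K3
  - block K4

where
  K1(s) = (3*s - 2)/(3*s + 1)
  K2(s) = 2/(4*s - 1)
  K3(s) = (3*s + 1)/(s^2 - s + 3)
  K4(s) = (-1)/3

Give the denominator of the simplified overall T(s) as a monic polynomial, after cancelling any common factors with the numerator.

(1) close the feedback loop around K2, K3, giving (2*s^2 - 2*s + 6)/(4*s^3 - 5*s^2 + 7*s - 5)
(2) parallel reduction of K1, [K2/(1-K2*K3)], K4, giving (24*s^4 - 40*s^3 + 65*s^2 - 31*s + 53)/(36*s^4 - 33*s^3 + 48*s^2 - 24*s - 15)
That last expression is T(s), already simplified. Scaling its denominator by 1/36 (the reciprocal of the leading coefficient) yields the monic denominator.

Answer: s^4 - 11*s^3/12 + 4*s^2/3 - 2*s/3 - 5/12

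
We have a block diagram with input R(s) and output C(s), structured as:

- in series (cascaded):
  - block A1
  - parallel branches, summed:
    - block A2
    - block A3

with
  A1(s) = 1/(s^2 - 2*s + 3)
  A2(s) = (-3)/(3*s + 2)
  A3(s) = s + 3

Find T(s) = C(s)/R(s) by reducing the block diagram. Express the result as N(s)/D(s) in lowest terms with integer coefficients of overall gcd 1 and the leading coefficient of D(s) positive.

First reduce the diagram to T(s).

1. reduce the parallel group A2, A3: (3*s^2 + 11*s + 3)/(3*s + 2)
2. multiply A1, (A2+A3) (series): this yields T(s), and no further normalization is needed

Answer: (3*s^2 + 11*s + 3)/(3*s^3 - 4*s^2 + 5*s + 6)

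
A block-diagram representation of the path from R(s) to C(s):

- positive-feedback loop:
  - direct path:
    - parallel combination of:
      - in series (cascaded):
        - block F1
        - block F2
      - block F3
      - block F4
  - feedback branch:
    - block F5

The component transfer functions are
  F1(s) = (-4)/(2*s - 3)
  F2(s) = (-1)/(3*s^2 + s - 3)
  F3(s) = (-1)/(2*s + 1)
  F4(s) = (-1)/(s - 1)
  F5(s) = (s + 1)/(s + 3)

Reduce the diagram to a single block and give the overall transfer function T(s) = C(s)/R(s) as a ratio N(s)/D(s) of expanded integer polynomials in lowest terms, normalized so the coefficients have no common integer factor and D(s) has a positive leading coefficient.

Step 1: multiply F1, F2 (series), giving 4/(6*s^3 - 7*s^2 - 9*s + 9)
Step 2: reduce the parallel group (F1*F2), F3, F4, giving (-18*s^4 + 21*s^3 + 35*s^2 - 31*s - 4)/(12*s^5 - 20*s^4 - 17*s^3 + 34*s^2 - 9)
Step 3: feedback reduction of ((F1*F2)+F3+F4), F5: this yields T(s), and no further normalization is needed

Final answer: (-18*s^5 - 33*s^4 + 98*s^3 + 74*s^2 - 97*s - 12)/(12*s^6 + 34*s^5 - 80*s^4 - 73*s^3 + 98*s^2 + 26*s - 23)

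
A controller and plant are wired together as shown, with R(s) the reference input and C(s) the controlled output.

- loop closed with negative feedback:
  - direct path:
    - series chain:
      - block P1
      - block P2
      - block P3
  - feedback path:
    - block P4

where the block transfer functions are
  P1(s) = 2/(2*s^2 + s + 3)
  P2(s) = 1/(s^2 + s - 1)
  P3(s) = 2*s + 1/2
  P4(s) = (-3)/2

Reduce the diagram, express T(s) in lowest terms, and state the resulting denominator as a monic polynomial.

Step 1: series reduction of P1, P2, P3; result (4*s + 1)/(2*s^4 + 3*s^3 + 2*s^2 + 2*s - 3)
Step 2: reduce the feedback loop with forward (P1*P2*P3) and return P4; result (8*s + 2)/(4*s^4 + 6*s^3 + 4*s^2 - 8*s - 9)
Step 2 gives the fully reduced T(s), with no common factor left to cancel. The denominator's leading coefficient is 4, so divide each of its coefficients by 4 to get the monic form.

Therefore the answer is s^4 + 3*s^3/2 + s^2 - 2*s - 9/4.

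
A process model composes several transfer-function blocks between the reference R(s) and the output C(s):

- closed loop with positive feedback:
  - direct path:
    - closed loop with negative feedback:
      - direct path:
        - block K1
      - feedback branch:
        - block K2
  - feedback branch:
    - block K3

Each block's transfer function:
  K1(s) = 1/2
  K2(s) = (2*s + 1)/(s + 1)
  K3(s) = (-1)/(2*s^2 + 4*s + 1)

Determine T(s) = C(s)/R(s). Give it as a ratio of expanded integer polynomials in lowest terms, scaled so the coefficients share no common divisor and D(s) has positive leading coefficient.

The answer is (2*s^3 + 6*s^2 + 5*s + 1)/(8*s^3 + 22*s^2 + 17*s + 4).

Reasoning:
Step 1: close the feedback loop around K1, K2 = (s + 1)/(4*s + 3)
Step 2: reduce the feedback loop with forward [K1/(1+K1*K2)] and return K3, giving the overall T(s)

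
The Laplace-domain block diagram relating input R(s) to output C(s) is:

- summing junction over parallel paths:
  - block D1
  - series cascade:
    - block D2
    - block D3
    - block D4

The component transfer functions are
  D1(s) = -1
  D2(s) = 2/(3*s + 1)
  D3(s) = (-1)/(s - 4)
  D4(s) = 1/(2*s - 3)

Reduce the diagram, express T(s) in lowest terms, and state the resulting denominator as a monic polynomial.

The answer is s^3 - 31*s^2/6 + 25*s/6 + 2.

Reasoning:
[1] multiply D2, D3, D4 (series) = (-2)/(6*s^3 - 31*s^2 + 25*s + 12)
[2] sum the parallel branches D1, (D2*D3*D4) = (-6*s^3 + 31*s^2 - 25*s - 14)/(6*s^3 - 31*s^2 + 25*s + 12)
The result of step 2 is T(s) in lowest terms. Its denominator has leading coefficient 6; dividing the denominator through by 6 makes it monic.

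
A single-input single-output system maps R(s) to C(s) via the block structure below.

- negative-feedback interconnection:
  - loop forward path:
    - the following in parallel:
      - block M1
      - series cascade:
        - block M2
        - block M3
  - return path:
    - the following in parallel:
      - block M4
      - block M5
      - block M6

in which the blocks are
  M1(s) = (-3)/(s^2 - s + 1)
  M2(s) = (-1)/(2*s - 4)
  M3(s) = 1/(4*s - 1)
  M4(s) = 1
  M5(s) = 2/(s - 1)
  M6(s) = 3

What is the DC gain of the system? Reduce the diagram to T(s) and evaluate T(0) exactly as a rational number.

First reduce the diagram to T(s).

(1) series reduction of M2, M3 -> (-1)/(8*s^2 - 18*s + 4)
(2) reduce the parallel group M1, (M2*M3) -> (-25*s^2 + 55*s - 13)/(8*s^4 - 26*s^3 + 30*s^2 - 22*s + 4)
(3) reduce the parallel group M4, M5, M6 -> (4*s - 2)/(s - 1)
(4) collapse the loop ((M1+(M2*M3)) forward, (M4+M5+M6) return) -> (-25*s^3 + 80*s^2 - 68*s + 13)/(8*s^5 - 34*s^4 - 44*s^3 + 218*s^2 - 136*s + 22)
Evaluating the step-4 result (the overall T(s)) at s = 0 gives T(0) = 13/22.

Answer: 13/22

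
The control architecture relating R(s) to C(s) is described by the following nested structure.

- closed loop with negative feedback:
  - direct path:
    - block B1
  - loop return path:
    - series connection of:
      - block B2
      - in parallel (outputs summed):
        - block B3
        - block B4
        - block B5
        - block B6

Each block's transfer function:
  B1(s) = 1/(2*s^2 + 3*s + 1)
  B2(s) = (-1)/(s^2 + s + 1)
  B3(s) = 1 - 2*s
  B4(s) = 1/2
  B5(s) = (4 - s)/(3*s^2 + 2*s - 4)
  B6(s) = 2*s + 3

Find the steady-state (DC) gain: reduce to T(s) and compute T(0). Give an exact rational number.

The answer is -2/5.

Reasoning:
(1) sum the parallel branches B3, B4, B5, B6 gives (27*s^2 + 16*s - 28)/(6*s^2 + 4*s - 8)
(2) combine B2, (B3+B4+B5+B6) in series gives (-27*s^2 - 16*s + 28)/(6*s^4 + 10*s^3 + 2*s^2 - 4*s - 8)
(3) collapse the loop (B1 forward, (B2*(B3+B4+B5+B6)) return) gives (6*s^4 + 10*s^3 + 2*s^2 - 4*s - 8)/(12*s^6 + 38*s^5 + 40*s^4 + 8*s^3 - 53*s^2 - 44*s + 20)
The step-3 result is T(s). Setting s = 0: T(0) = -8/20 = -2/5.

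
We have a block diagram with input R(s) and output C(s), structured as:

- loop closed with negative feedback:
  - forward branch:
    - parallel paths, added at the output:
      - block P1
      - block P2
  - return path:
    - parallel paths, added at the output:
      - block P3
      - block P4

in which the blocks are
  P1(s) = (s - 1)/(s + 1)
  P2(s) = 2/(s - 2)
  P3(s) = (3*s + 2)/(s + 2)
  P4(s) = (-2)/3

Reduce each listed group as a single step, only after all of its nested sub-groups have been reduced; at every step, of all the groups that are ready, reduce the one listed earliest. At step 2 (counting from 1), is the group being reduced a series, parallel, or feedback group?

The answer is parallel.

Reasoning:
Step 1: sum the parallel branches P1, P2
Step 2: parallel reduction of P3, P4
Step 3: collapse the loop ((P1+P2) forward, (P3+P4) return)
Step 2 collapses a parallel group.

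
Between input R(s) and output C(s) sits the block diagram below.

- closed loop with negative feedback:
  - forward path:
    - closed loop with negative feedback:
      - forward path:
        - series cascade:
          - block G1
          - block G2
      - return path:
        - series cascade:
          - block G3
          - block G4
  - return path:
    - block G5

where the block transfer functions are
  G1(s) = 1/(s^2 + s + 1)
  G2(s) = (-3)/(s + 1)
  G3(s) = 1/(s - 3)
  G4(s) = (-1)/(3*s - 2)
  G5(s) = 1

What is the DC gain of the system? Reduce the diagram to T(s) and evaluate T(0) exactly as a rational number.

First reduce the diagram to T(s).

Step 1. reduce the series chain G1, G2 = (-3)/(s^3 + 2*s^2 + 2*s + 1)
Step 2. multiply G3, G4 (series) = (-1)/(3*s^2 - 11*s + 6)
Step 3. reduce the feedback loop with forward (G1*G2) and return (G3*G4) = (-9*s^2 + 33*s - 18)/(3*s^5 - 5*s^4 - 10*s^3 - 7*s^2 + s + 9)
Step 4. close the feedback loop around [(G1*G2)/(1+(G1*G2)*(G3*G4))], G5 = (-9*s^2 + 33*s - 18)/(3*s^5 - 5*s^4 - 10*s^3 - 16*s^2 + 34*s - 9)
The step-4 result is T(s). Setting s = 0: T(0) = -18/(-9) = 2.

Answer: 2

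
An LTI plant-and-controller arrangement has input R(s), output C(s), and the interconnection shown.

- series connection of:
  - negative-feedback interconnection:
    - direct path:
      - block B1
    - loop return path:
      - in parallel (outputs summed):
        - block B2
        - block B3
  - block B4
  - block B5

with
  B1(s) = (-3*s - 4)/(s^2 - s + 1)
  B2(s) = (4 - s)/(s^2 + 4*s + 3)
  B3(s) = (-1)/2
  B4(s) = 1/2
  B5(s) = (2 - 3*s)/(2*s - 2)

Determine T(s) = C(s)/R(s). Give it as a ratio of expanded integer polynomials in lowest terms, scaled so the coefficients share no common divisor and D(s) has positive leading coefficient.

Step 1. reduce the parallel group B2, B3: (-s^2 - 6*s + 5)/(2*s^2 + 8*s + 6)
Step 2. close the feedback loop around B1, (B2+B3): (-6*s^3 - 32*s^2 - 50*s - 24)/(2*s^4 + 9*s^3 + 22*s^2 + 11*s - 14)
Step 3. reduce the series chain [B1/(1+B1*(B2+B3))], B4, B5, giving the overall T(s)

Therefore the answer is (9*s^4 + 42*s^3 + 43*s^2 - 14*s - 24)/(4*s^5 + 14*s^4 + 26*s^3 - 22*s^2 - 50*s + 28).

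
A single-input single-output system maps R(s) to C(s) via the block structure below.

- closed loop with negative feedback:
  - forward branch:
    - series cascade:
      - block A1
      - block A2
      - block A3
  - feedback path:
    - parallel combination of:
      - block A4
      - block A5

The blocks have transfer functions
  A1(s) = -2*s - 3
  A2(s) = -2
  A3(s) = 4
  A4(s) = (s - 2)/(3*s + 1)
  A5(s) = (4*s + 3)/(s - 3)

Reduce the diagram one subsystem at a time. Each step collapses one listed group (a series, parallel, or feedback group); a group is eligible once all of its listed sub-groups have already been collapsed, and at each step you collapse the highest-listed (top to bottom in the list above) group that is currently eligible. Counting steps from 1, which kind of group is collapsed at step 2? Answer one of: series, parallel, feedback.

1. multiply A1, A2, A3 (series)
2. sum the parallel branches A4, A5
3. collapse the loop ((A1*A2*A3) forward, (A4+A5) return)
The group at step 2 is a parallel group.

Answer: parallel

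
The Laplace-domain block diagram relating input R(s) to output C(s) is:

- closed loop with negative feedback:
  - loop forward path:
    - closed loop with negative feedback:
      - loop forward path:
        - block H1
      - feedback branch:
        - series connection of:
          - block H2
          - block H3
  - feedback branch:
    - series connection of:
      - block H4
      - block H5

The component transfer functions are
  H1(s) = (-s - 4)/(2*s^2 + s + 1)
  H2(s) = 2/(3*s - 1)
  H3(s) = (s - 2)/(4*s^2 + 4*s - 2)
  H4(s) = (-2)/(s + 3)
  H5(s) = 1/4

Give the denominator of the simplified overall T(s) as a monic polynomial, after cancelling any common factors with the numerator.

First reduce the diagram to T(s).

1. series reduction of H2, H3 gives (s - 2)/(6*s^3 + 4*s^2 - 5*s + 1)
2. feedback reduction of H1, (H2*H3) gives (-6*s^4 - 28*s^3 - 11*s^2 + 19*s - 4)/(12*s^5 + 14*s^4 - 6*s + 9)
3. series reduction of H4, H5 gives (-1)/(2*s + 6)
4. collapse the loop ([H1/(1+H1*(H2*H3))] forward, (H4*H5) return) gives (-12*s^5 - 92*s^4 - 190*s^3 - 28*s^2 + 106*s - 24)/(24*s^6 + 100*s^5 + 90*s^4 + 28*s^3 - s^2 - 37*s + 58)
T(s) is the step-4 result (common factors already cancelled). Leading coefficient of the denominator: 24. Divide through by 24 for the monic polynomial.

Answer: s^6 + 25*s^5/6 + 15*s^4/4 + 7*s^3/6 - s^2/24 - 37*s/24 + 29/12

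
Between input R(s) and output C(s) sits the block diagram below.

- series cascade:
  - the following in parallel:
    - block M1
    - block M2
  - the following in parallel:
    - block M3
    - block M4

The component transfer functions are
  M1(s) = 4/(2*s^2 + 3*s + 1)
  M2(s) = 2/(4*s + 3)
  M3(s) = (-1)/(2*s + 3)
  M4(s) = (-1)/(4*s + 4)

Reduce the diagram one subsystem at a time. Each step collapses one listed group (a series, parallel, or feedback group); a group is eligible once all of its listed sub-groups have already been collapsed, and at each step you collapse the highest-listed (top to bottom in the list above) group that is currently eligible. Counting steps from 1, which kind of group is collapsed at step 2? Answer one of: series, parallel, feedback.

Answer: parallel

Working:
(1) add M1, M2 (parallel)
(2) parallel reduction of M3, M4
(3) reduce the series chain (M1+M2), (M3+M4)
The group at step 2 is a parallel group.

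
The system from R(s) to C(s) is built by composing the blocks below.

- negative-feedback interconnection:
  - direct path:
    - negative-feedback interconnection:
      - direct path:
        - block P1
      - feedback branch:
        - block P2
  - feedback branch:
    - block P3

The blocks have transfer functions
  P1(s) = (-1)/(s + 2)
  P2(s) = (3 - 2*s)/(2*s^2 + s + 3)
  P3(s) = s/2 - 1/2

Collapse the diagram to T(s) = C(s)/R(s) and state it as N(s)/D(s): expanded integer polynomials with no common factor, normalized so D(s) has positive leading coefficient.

Answer: (-4*s^2 - 2*s - 6)/(2*s^3 + 11*s^2 + 12*s + 9)

Working:
Step 1. collapse the loop (P1 forward, P2 return) -> (-2*s^2 - s - 3)/(2*s^3 + 5*s^2 + 7*s + 3)
Step 2. reduce the feedback loop with forward [P1/(1+P1*P2)] and return P3, giving the overall T(s)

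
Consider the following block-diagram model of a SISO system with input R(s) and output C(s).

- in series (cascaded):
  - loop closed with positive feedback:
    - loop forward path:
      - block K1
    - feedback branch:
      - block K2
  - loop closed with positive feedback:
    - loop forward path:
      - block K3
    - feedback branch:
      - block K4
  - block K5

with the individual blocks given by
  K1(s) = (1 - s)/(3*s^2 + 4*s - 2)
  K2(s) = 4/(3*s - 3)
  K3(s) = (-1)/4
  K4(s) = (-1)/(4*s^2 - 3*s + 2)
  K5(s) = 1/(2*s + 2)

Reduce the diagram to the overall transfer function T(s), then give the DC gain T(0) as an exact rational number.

[1] close the feedback loop around K1, K2: (3 - 3*s)/(9*s^2 + 12*s - 2)
[2] reduce the feedback loop with forward K3 and return K4: (-4*s^2 + 3*s - 2)/(16*s^2 - 12*s + 7)
[3] reduce the series chain [K1/(1-K1*K2)], [K3/(1-K3*K4)], K5: (12*s^3 - 21*s^2 + 15*s - 6)/(288*s^5 + 456*s^4 - 58*s^3 - 10*s^2 + 188*s - 28)
DC gain: substitute s = 0 into T(s) from step 3: T(0) = -6/(-28) = 3/14.

Hence the answer: 3/14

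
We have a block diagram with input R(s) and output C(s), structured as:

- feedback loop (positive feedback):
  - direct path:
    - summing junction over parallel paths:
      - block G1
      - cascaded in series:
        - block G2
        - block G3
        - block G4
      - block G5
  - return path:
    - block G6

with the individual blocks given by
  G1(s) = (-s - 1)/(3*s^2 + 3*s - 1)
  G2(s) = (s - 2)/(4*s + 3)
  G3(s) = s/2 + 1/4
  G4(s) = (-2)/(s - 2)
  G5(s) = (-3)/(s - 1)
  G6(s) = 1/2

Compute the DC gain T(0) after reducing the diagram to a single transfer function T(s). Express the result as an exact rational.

(1) reduce the series chain G2, G3, G4, giving (-2*s - 1)/(8*s + 6)
(2) reduce the parallel group G1, (G2*G3*G4), G5, giving (-6*s^4 - 83*s^3 - 124*s^2 - 20*s + 23)/(24*s^4 + 18*s^3 - 32*s^2 - 16*s + 6)
(3) collapse the loop ((G1+(G2*G3*G4)+G5) forward, G6 return), giving (-12*s^4 - 166*s^3 - 248*s^2 - 40*s + 46)/(54*s^4 + 119*s^3 + 60*s^2 - 12*s - 11)
That last expression is T(s); at s = 0 only the constant terms survive, so T(0) = 46/(-11) = -46/11.

Answer: -46/11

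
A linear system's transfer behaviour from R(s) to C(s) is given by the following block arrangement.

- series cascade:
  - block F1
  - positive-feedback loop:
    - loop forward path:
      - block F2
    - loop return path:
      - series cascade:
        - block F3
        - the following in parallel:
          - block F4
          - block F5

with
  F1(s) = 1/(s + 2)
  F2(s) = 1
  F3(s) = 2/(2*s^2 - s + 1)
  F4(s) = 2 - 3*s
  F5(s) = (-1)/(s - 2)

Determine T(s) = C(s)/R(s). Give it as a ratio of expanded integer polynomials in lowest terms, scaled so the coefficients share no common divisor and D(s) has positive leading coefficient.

Step 1. combine F4, F5 in parallel gives (-3*s^2 + 8*s - 5)/(s - 2)
Step 2. cascade F3, (F4+F5) gives (-6*s^2 + 16*s - 10)/(2*s^3 - 5*s^2 + 3*s - 2)
Step 3. apply the feedback formula to F2, (F3*(F4+F5)) gives (2*s^3 - 5*s^2 + 3*s - 2)/(2*s^3 + s^2 - 13*s + 8)
Step 4. combine F1, [F2/(1-F2*(F3*(F4+F5)))] in series; the result is T(s) itself (integer coefficients, no common factor, positive leading denominator coefficient)

Therefore the answer is (2*s^3 - 5*s^2 + 3*s - 2)/(2*s^4 + 5*s^3 - 11*s^2 - 18*s + 16).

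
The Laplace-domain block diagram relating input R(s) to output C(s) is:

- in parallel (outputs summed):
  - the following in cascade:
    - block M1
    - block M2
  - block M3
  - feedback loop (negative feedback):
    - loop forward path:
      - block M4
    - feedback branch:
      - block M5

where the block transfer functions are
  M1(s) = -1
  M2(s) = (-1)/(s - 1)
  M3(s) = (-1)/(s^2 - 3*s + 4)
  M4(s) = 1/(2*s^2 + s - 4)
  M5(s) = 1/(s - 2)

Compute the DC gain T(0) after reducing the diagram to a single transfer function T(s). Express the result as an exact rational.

1. series reduction of M1, M2: 1/(s - 1)
2. apply the feedback formula to M4, M5: (s - 2)/(2*s^3 - 3*s^2 - 6*s + 9)
3. reduce the parallel group (M1*M2), M3, [M4/(1+M4*M5)]: (2*s^5 - 10*s^4 + 10*s^3 + 33*s^2 - 84*s + 53)/(2*s^6 - 11*s^5 + 20*s^4 + 4*s^3 - 66*s^2 + 87*s - 36)
That last expression is T(s); at s = 0 only the constant terms survive, so T(0) = 53/(-36) = -53/36.

Final answer: -53/36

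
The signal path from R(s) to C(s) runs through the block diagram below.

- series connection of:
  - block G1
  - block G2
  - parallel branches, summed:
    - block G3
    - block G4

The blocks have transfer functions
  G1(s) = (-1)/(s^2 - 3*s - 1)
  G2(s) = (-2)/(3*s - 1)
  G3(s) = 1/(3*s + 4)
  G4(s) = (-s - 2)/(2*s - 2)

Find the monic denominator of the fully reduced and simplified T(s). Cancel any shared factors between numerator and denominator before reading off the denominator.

Answer: s^5 - 3*s^4 - 22*s^3/9 + 43*s^2/9 + s/9 - 4/9

Working:
[1] sum the parallel branches G3, G4, giving (-3*s^2 - 8*s - 10)/(6*s^2 + 2*s - 8)
[2] series reduction of G1, G2, (G3+G4), giving (-3*s^2 - 8*s - 10)/(9*s^5 - 27*s^4 - 22*s^3 + 43*s^2 + s - 4)
The result of step 2 is T(s) in lowest terms. Its denominator has leading coefficient 9; dividing the denominator through by 9 makes it monic.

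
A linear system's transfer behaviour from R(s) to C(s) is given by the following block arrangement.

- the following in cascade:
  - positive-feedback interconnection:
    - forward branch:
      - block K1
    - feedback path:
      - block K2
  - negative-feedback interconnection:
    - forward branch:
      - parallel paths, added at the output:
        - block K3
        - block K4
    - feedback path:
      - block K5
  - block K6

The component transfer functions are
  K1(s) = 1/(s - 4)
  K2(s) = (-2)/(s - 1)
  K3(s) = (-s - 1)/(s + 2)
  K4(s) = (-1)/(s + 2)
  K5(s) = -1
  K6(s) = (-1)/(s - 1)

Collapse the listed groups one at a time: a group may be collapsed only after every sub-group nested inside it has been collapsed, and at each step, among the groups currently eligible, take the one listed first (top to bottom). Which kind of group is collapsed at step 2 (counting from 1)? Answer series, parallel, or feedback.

The answer is parallel.

Reasoning:
Step 1 - apply the feedback formula to K1, K2
Step 2 - reduce the parallel group K3, K4
Step 3 - reduce the feedback loop with forward (K3+K4) and return K5
Step 4 - series reduction of [K1/(1-K1*K2)], [(K3+K4)/(1+(K3+K4)*K5)], K6
Step 2 collapses a parallel group.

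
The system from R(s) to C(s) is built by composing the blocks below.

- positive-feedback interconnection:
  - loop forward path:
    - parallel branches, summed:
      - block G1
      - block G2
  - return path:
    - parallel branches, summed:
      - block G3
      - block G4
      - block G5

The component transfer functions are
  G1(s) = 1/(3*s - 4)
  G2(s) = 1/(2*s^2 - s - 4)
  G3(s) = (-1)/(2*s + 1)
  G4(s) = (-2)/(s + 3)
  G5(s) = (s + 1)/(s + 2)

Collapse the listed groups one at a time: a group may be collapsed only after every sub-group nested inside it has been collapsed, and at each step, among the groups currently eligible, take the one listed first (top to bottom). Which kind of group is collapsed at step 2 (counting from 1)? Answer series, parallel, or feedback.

Reducing step by step:

Step 1. add G1, G2 (parallel)
Step 2. sum the parallel branches G3, G4, G5
Step 3. reduce the feedback loop with forward (G1+G2) and return (G3+G4+G5)
So the answer for step 2 is parallel.

Answer: parallel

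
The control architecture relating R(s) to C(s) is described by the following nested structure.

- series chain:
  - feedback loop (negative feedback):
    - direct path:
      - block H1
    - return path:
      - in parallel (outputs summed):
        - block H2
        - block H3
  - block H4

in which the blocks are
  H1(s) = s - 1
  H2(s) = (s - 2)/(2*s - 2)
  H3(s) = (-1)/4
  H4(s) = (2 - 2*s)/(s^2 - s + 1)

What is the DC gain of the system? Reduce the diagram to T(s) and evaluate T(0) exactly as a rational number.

Answer: -8

Working:
[1] sum the parallel branches H2, H3; result (s - 3)/(4*s - 4)
[2] apply the feedback formula to H1, (H2+H3); result (4*s - 4)/(s + 1)
[3] cascade [H1/(1+H1*(H2+H3))], H4; result (-8*s^2 + 16*s - 8)/(s^3 + 1)
DC gain: substitute s = 0 into T(s) from step 3: T(0) = -8/1 = -8.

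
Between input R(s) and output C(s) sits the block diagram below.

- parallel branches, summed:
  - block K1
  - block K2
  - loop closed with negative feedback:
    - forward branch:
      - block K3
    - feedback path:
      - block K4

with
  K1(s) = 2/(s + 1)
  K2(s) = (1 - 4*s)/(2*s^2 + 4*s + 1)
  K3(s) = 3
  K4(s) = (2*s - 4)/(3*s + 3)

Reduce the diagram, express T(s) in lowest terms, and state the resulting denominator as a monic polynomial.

(1) collapse the loop (K3 forward, K4 return); result (s + 1)/(s - 1)
(2) combine K1, K2, [K3/(1+K3*K4)] in parallel; result (2*s^4 + 8*s^3 + 16*s^2 + 4*s - 2)/(2*s^4 + 4*s^3 - s^2 - 4*s - 1)
The result of step 2 is T(s) in lowest terms. Its denominator has leading coefficient 2; dividing the denominator through by 2 makes it monic.

Answer: s^4 + 2*s^3 - s^2/2 - 2*s - 1/2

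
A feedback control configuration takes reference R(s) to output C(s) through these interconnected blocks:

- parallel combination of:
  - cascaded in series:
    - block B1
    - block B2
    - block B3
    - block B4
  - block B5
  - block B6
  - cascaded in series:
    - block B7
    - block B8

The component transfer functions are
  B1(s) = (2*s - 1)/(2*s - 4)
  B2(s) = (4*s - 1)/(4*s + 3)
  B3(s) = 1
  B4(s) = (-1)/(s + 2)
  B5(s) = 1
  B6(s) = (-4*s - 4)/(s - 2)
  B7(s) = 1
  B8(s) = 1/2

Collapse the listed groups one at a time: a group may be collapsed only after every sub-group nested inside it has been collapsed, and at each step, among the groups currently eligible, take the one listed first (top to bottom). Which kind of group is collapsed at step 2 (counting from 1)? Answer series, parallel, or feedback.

Answer: series

Working:
[1] multiply B1, B2, B3, B4 (series)
[2] combine B7, B8 in series
[3] combine (B1*B2*B3*B4), B5, B6, (B7*B8) in parallel
So the answer for step 2 is series.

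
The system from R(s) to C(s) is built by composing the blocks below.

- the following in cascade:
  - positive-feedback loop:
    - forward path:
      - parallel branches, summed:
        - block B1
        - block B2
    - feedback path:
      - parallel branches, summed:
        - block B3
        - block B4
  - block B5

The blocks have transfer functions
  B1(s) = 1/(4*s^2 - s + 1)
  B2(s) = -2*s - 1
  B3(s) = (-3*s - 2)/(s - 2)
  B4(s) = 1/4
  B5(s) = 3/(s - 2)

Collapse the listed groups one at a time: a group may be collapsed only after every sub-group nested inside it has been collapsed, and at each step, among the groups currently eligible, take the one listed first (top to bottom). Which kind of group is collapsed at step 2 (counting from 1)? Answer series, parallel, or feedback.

Answer: parallel

Working:
Step 1 - combine B1, B2 in parallel
Step 2 - reduce the parallel group B3, B4
Step 3 - feedback reduction of (B1+B2), (B3+B4)
Step 4 - multiply [(B1+B2)/(1-(B1+B2)*(B3+B4))], B5 (series)
At step 2 the group reduced is parallel.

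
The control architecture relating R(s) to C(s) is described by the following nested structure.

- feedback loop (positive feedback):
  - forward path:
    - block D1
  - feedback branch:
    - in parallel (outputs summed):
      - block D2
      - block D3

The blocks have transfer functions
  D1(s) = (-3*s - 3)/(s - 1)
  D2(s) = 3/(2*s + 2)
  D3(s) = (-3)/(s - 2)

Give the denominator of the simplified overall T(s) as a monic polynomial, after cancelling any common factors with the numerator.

Step 1 - add D2, D3 (parallel), giving (-3*s - 12)/(2*s^2 - 2*s - 4)
Step 2 - close the feedback loop around D1, (D2+D3), giving (-6*s^2 + 6*s + 12)/(2*s^2 - 15*s - 32)
The result of step 2 is T(s) in lowest terms. Its denominator has leading coefficient 2; dividing the denominator through by 2 makes it monic.

Final answer: s^2 - 15*s/2 - 16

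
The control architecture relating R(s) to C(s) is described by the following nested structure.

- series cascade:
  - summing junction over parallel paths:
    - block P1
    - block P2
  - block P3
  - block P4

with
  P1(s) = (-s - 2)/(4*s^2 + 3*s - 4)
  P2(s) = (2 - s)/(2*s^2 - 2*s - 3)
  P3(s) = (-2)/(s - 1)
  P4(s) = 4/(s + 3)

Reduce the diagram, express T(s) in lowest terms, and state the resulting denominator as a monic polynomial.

1. parallel reduction of P1, P2 = (-6*s^3 + 3*s^2 + 17*s - 2)/(8*s^4 - 2*s^3 - 26*s^2 - s + 12)
2. combine (P1+P2), P3, P4 in series = (48*s^3 - 24*s^2 - 136*s + 16)/(8*s^6 + 14*s^5 - 54*s^4 - 47*s^3 + 88*s^2 + 27*s - 36)
The result of step 2 is T(s) in lowest terms. Its denominator has leading coefficient 8; dividing the denominator through by 8 makes it monic.

Final answer: s^6 + 7*s^5/4 - 27*s^4/4 - 47*s^3/8 + 11*s^2 + 27*s/8 - 9/2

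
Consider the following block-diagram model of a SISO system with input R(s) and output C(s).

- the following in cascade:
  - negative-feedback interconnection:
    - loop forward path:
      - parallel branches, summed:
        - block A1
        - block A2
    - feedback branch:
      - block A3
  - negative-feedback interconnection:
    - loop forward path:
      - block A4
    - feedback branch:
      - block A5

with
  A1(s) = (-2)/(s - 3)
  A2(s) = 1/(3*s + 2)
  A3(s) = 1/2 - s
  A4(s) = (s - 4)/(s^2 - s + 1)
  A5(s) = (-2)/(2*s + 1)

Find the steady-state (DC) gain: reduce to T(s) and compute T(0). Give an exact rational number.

The answer is -56/171.

Reasoning:
1. sum the parallel branches A1, A2 = (-5*s - 7)/(3*s^2 - 7*s - 6)
2. close the feedback loop around (A1+A2), A3 = (-10*s - 14)/(16*s^2 - 5*s - 19)
3. apply the feedback formula to A4, A5 = (2*s^2 - 7*s - 4)/(2*s^3 - s^2 - s + 9)
4. combine [(A1+A2)/(1+(A1+A2)*A3)], [A4/(1+A4*A5)] in series = (-20*s^3 + 42*s^2 + 138*s + 56)/(32*s^5 - 26*s^4 - 49*s^3 + 168*s^2 - 26*s - 171)
The step-4 result is T(s). Setting s = 0: T(0) = 56/(-171) = -56/171.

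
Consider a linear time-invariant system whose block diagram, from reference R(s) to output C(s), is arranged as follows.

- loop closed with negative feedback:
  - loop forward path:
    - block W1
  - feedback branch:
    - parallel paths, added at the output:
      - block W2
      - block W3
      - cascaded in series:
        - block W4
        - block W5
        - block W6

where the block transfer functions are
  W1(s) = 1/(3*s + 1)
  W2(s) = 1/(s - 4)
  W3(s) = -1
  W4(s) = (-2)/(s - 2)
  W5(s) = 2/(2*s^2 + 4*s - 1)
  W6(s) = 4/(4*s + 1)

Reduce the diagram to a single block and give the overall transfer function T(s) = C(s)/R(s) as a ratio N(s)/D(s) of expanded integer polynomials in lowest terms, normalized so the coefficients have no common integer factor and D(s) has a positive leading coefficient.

Step 1: multiply W4, W5, W6 (series) = (-16)/(8*s^4 + 2*s^3 - 36*s^2 - s + 2)
Step 2: sum the parallel branches W2, W3, (W4*W5*W6) = (-8*s^5 + 38*s^4 + 46*s^3 - 179*s^2 - 23*s + 74)/(8*s^5 - 30*s^4 - 44*s^3 + 143*s^2 + 6*s - 8)
Step 3: close the feedback loop around W1, (W2+W3+(W4*W5*W6)): this yields T(s), and no further normalization is needed

Answer: (8*s^5 - 30*s^4 - 44*s^3 + 143*s^2 + 6*s - 8)/(24*s^6 - 90*s^5 - 124*s^4 + 431*s^3 - 18*s^2 - 41*s + 66)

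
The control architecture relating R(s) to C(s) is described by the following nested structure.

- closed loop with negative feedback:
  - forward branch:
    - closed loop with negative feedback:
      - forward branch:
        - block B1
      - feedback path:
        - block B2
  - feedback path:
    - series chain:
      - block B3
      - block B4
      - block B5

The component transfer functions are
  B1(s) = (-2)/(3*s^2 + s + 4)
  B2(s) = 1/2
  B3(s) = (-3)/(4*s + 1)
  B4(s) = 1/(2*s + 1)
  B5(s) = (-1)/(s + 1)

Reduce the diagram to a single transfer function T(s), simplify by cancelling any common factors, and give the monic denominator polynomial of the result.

Reducing step by step:

1. feedback reduction of B1, B2 = (-2)/(3*s^2 + s + 3)
2. reduce the series chain B3, B4, B5 = 3/(8*s^3 + 14*s^2 + 7*s + 1)
3. reduce the feedback loop with forward [B1/(1+B1*B2)] and return (B3*B4*B5) = (-16*s^3 - 28*s^2 - 14*s - 2)/(24*s^5 + 50*s^4 + 59*s^3 + 52*s^2 + 22*s - 3)
That last expression is T(s), already simplified. Scaling its denominator by 1/24 (the reciprocal of the leading coefficient) yields the monic denominator.

Answer: s^5 + 25*s^4/12 + 59*s^3/24 + 13*s^2/6 + 11*s/12 - 1/8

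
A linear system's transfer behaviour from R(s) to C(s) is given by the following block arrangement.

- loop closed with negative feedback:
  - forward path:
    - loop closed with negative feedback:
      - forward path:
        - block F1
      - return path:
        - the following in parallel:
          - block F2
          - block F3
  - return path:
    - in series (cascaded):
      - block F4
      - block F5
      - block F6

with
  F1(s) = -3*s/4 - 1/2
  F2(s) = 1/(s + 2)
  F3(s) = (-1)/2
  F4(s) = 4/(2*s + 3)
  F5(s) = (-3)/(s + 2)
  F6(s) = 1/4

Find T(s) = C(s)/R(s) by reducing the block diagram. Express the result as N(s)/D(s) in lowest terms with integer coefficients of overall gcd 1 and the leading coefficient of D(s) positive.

First reduce the diagram to T(s).

1. sum the parallel branches F2, F3: (-s)/(2*s + 4)
2. reduce the feedback loop with forward F1 and return (F2+F3): (-6*s^2 - 16*s - 8)/(3*s^2 + 10*s + 16)
3. cascade F4, F5, F6: (-3)/(2*s^2 + 7*s + 6)
4. collapse the loop ([F1/(1+F1*(F2+F3))] forward, (F4*F5*F6) return), giving the overall T(s)

Answer: (-12*s^3 - 50*s^2 - 64*s - 24)/(6*s^3 + 29*s^2 + 80*s + 60)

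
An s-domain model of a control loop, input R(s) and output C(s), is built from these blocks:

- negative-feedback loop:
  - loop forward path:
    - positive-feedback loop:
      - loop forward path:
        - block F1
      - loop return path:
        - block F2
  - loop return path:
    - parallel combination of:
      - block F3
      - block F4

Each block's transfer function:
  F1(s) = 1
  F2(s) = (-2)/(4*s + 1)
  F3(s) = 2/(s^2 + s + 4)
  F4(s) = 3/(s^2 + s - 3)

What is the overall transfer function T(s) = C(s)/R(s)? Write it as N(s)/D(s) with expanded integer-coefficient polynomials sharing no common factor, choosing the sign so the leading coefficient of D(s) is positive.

[1] apply the feedback formula to F1, F2 gives (4*s + 1)/(4*s + 3)
[2] sum the parallel branches F3, F4 gives (5*s^2 + 5*s + 6)/(s^4 + 2*s^3 + 2*s^2 + s - 12)
[3] feedback reduction of [F1/(1-F1*F2)], (F3+F4): this yields T(s), and no further normalization is needed

Therefore the answer is (4*s^5 + 9*s^4 + 10*s^3 + 6*s^2 - 47*s - 12)/(4*s^5 + 11*s^4 + 34*s^3 + 35*s^2 - 16*s - 30).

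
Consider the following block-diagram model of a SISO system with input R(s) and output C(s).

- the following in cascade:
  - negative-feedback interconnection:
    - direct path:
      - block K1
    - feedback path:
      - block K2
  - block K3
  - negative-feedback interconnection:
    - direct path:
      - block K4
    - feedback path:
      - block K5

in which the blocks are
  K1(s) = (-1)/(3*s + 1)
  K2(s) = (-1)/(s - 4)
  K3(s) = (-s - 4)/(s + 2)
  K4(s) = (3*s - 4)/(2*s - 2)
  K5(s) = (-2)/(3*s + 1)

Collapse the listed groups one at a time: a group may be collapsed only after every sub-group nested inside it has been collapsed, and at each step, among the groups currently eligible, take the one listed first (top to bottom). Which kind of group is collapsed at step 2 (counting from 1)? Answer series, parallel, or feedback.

The answer is feedback.

Reasoning:
Step 1: apply the feedback formula to K1, K2
Step 2: apply the feedback formula to K4, K5
Step 3: cascade [K1/(1+K1*K2)], K3, [K4/(1+K4*K5)]
Step 2: feedback.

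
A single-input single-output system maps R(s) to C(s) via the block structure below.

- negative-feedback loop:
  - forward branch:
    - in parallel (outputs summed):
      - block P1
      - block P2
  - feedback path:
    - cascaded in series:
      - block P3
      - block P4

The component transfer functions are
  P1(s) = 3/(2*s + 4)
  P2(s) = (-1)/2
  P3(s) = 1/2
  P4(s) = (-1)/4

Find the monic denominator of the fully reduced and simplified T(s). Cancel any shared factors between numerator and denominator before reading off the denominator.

The answer is s + 31/17.

Reasoning:
[1] parallel reduction of P1, P2 -> (1 - s)/(2*s + 4)
[2] series reduction of P3, P4 -> (-1)/8
[3] close the feedback loop around (P1+P2), (P3*P4) -> (8 - 8*s)/(17*s + 31)
The result of step 3 is T(s) in lowest terms. Its denominator has leading coefficient 17; dividing the denominator through by 17 makes it monic.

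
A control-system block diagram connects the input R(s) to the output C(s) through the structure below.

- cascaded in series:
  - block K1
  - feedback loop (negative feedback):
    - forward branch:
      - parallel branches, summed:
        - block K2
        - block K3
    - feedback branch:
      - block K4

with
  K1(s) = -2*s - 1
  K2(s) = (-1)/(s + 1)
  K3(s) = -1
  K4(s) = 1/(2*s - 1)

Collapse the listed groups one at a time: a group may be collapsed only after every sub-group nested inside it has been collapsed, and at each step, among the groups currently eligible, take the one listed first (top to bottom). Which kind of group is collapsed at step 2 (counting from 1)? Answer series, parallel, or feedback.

Reducing step by step:

1. sum the parallel branches K2, K3
2. collapse the loop ((K2+K3) forward, K4 return)
3. cascade K1, [(K2+K3)/(1+(K2+K3)*K4)]
So the answer for step 2 is feedback.

Answer: feedback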